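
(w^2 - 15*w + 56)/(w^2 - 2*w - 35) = (w - 8)/(w + 5)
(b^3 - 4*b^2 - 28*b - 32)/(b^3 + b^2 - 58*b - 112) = (b + 2)/(b + 7)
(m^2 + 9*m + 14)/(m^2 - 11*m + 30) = (m^2 + 9*m + 14)/(m^2 - 11*m + 30)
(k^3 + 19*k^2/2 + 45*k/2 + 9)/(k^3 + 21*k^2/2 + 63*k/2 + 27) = (2*k + 1)/(2*k + 3)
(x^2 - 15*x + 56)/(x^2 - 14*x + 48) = (x - 7)/(x - 6)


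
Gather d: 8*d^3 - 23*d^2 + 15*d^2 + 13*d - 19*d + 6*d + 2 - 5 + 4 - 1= 8*d^3 - 8*d^2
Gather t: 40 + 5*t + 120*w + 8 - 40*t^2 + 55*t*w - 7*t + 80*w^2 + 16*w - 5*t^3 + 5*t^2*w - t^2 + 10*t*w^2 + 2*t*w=-5*t^3 + t^2*(5*w - 41) + t*(10*w^2 + 57*w - 2) + 80*w^2 + 136*w + 48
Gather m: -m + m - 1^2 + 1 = 0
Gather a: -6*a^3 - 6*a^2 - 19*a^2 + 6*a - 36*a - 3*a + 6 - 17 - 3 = -6*a^3 - 25*a^2 - 33*a - 14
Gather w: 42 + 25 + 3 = 70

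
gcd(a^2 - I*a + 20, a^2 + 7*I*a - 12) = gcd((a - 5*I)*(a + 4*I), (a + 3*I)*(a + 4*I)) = a + 4*I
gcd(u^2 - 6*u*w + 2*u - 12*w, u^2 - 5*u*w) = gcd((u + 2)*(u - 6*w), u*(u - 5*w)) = 1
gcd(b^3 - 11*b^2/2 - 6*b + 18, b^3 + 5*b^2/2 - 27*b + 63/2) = b - 3/2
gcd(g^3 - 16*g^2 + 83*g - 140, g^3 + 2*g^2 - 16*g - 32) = g - 4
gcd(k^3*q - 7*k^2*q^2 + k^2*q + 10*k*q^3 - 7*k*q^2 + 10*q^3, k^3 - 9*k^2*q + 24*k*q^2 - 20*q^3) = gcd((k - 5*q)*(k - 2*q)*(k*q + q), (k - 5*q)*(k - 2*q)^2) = k^2 - 7*k*q + 10*q^2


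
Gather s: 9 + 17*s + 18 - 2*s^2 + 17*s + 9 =-2*s^2 + 34*s + 36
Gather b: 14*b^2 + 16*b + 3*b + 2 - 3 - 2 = 14*b^2 + 19*b - 3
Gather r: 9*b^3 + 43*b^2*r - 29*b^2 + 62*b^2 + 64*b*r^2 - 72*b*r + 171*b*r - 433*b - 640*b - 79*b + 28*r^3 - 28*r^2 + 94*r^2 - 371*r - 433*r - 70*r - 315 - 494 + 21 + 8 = 9*b^3 + 33*b^2 - 1152*b + 28*r^3 + r^2*(64*b + 66) + r*(43*b^2 + 99*b - 874) - 780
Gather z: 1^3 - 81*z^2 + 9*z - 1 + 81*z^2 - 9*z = 0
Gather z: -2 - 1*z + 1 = -z - 1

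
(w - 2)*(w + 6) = w^2 + 4*w - 12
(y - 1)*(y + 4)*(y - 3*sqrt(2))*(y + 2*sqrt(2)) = y^4 - sqrt(2)*y^3 + 3*y^3 - 16*y^2 - 3*sqrt(2)*y^2 - 36*y + 4*sqrt(2)*y + 48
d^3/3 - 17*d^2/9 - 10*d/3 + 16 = (d/3 + 1)*(d - 6)*(d - 8/3)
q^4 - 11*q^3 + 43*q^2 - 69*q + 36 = (q - 4)*(q - 3)^2*(q - 1)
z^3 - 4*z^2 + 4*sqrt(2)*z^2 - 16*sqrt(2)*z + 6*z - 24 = (z - 4)*(z + sqrt(2))*(z + 3*sqrt(2))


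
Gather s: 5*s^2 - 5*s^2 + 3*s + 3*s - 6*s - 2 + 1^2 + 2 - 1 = 0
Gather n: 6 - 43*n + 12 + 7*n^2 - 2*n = 7*n^2 - 45*n + 18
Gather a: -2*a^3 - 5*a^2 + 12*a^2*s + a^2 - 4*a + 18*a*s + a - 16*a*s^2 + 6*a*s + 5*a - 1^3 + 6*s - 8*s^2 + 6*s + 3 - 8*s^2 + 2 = -2*a^3 + a^2*(12*s - 4) + a*(-16*s^2 + 24*s + 2) - 16*s^2 + 12*s + 4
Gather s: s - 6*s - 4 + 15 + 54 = 65 - 5*s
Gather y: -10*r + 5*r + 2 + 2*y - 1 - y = -5*r + y + 1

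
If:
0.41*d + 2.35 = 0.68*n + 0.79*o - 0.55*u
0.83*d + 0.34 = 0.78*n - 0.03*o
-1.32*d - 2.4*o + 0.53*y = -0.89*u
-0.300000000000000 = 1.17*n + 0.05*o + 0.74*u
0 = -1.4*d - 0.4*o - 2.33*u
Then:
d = -0.90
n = -0.41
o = 2.89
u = 0.04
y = 10.78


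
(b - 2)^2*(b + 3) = b^3 - b^2 - 8*b + 12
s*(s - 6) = s^2 - 6*s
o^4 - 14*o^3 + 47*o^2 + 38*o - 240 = (o - 8)*(o - 5)*(o - 3)*(o + 2)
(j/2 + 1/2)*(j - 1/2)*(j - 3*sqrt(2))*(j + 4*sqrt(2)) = j^4/2 + j^3/4 + sqrt(2)*j^3/2 - 49*j^2/4 + sqrt(2)*j^2/4 - 6*j - sqrt(2)*j/4 + 6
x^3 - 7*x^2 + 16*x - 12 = (x - 3)*(x - 2)^2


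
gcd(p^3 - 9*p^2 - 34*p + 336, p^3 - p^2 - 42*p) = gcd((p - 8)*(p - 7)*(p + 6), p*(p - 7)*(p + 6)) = p^2 - p - 42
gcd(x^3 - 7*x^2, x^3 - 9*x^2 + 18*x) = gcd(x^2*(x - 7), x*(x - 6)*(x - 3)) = x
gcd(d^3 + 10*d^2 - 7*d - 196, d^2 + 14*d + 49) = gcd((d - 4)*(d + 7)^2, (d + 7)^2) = d^2 + 14*d + 49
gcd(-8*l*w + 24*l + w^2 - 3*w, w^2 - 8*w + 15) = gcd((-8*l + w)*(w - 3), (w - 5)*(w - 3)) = w - 3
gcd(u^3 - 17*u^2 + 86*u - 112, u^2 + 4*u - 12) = u - 2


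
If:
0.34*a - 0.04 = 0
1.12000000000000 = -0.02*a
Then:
No Solution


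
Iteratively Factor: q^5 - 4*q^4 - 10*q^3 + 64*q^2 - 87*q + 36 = (q - 1)*(q^4 - 3*q^3 - 13*q^2 + 51*q - 36) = (q - 3)*(q - 1)*(q^3 - 13*q + 12) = (q - 3)*(q - 1)^2*(q^2 + q - 12) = (q - 3)*(q - 1)^2*(q + 4)*(q - 3)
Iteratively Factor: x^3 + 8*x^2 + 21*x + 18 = (x + 3)*(x^2 + 5*x + 6) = (x + 3)^2*(x + 2)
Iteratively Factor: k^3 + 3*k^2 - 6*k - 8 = (k + 1)*(k^2 + 2*k - 8) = (k + 1)*(k + 4)*(k - 2)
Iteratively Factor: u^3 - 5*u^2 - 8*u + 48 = (u - 4)*(u^2 - u - 12) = (u - 4)*(u + 3)*(u - 4)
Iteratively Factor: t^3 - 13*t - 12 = (t + 1)*(t^2 - t - 12) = (t - 4)*(t + 1)*(t + 3)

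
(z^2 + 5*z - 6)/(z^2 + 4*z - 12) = (z - 1)/(z - 2)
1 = 1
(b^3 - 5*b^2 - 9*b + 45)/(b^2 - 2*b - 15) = b - 3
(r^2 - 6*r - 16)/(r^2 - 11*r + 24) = (r + 2)/(r - 3)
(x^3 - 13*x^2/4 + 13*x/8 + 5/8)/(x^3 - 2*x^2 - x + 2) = (x^2 - 9*x/4 - 5/8)/(x^2 - x - 2)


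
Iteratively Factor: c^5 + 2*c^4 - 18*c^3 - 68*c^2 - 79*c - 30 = (c + 3)*(c^4 - c^3 - 15*c^2 - 23*c - 10) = (c + 2)*(c + 3)*(c^3 - 3*c^2 - 9*c - 5) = (c + 1)*(c + 2)*(c + 3)*(c^2 - 4*c - 5) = (c - 5)*(c + 1)*(c + 2)*(c + 3)*(c + 1)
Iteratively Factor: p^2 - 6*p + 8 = (p - 2)*(p - 4)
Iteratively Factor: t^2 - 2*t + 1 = (t - 1)*(t - 1)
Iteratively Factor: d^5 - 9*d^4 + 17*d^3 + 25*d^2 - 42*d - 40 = (d - 5)*(d^4 - 4*d^3 - 3*d^2 + 10*d + 8) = (d - 5)*(d - 2)*(d^3 - 2*d^2 - 7*d - 4) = (d - 5)*(d - 2)*(d + 1)*(d^2 - 3*d - 4) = (d - 5)*(d - 4)*(d - 2)*(d + 1)*(d + 1)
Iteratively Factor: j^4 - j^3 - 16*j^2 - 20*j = (j + 2)*(j^3 - 3*j^2 - 10*j) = j*(j + 2)*(j^2 - 3*j - 10) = j*(j + 2)^2*(j - 5)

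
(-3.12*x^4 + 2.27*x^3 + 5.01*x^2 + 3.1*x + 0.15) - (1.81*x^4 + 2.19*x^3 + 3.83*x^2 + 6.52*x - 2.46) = -4.93*x^4 + 0.0800000000000001*x^3 + 1.18*x^2 - 3.42*x + 2.61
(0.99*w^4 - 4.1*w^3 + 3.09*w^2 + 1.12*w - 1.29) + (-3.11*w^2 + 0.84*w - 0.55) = 0.99*w^4 - 4.1*w^3 - 0.02*w^2 + 1.96*w - 1.84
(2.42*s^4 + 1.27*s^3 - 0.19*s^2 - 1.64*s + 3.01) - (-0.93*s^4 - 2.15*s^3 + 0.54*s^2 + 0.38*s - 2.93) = 3.35*s^4 + 3.42*s^3 - 0.73*s^2 - 2.02*s + 5.94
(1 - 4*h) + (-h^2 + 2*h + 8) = -h^2 - 2*h + 9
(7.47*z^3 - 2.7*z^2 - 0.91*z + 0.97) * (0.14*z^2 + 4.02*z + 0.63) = 1.0458*z^5 + 29.6514*z^4 - 6.2753*z^3 - 5.2234*z^2 + 3.3261*z + 0.6111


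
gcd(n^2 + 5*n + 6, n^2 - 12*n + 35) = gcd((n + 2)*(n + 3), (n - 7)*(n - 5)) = 1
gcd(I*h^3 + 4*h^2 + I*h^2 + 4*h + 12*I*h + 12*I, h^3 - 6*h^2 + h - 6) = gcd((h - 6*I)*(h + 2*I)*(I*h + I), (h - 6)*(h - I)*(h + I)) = 1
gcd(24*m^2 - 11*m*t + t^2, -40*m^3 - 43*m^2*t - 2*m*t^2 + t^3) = -8*m + t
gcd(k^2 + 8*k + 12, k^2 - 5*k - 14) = k + 2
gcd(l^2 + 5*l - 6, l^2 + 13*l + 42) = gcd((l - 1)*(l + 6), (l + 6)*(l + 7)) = l + 6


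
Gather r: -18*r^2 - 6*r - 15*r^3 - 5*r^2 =-15*r^3 - 23*r^2 - 6*r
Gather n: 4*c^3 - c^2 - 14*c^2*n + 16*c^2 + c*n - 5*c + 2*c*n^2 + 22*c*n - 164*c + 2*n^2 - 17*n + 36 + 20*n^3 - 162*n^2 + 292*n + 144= 4*c^3 + 15*c^2 - 169*c + 20*n^3 + n^2*(2*c - 160) + n*(-14*c^2 + 23*c + 275) + 180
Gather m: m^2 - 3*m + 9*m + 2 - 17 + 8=m^2 + 6*m - 7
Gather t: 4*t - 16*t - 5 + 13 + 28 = 36 - 12*t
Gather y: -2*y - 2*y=-4*y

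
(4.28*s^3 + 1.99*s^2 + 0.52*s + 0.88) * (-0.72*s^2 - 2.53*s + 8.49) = -3.0816*s^5 - 12.2612*s^4 + 30.9281*s^3 + 14.9459*s^2 + 2.1884*s + 7.4712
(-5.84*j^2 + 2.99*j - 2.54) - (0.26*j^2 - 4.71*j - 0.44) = -6.1*j^2 + 7.7*j - 2.1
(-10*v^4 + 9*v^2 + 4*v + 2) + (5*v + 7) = -10*v^4 + 9*v^2 + 9*v + 9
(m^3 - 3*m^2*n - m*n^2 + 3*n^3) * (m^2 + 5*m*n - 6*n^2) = m^5 + 2*m^4*n - 22*m^3*n^2 + 16*m^2*n^3 + 21*m*n^4 - 18*n^5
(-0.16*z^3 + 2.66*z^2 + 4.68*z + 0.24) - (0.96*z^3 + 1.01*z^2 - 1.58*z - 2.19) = -1.12*z^3 + 1.65*z^2 + 6.26*z + 2.43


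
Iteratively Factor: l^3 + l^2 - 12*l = (l + 4)*(l^2 - 3*l) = l*(l + 4)*(l - 3)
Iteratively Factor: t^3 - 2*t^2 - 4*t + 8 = (t + 2)*(t^2 - 4*t + 4) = (t - 2)*(t + 2)*(t - 2)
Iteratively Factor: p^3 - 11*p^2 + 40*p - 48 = (p - 4)*(p^2 - 7*p + 12) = (p - 4)*(p - 3)*(p - 4)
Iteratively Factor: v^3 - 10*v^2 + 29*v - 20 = (v - 5)*(v^2 - 5*v + 4) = (v - 5)*(v - 1)*(v - 4)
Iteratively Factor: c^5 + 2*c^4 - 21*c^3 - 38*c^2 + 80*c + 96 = (c + 4)*(c^4 - 2*c^3 - 13*c^2 + 14*c + 24) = (c + 1)*(c + 4)*(c^3 - 3*c^2 - 10*c + 24) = (c + 1)*(c + 3)*(c + 4)*(c^2 - 6*c + 8) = (c - 2)*(c + 1)*(c + 3)*(c + 4)*(c - 4)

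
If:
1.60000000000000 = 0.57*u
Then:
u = 2.81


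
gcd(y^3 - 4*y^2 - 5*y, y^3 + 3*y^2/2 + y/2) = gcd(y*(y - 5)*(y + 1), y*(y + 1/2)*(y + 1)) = y^2 + y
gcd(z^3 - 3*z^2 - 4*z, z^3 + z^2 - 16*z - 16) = z^2 - 3*z - 4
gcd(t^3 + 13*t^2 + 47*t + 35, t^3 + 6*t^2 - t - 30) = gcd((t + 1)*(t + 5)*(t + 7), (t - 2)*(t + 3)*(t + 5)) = t + 5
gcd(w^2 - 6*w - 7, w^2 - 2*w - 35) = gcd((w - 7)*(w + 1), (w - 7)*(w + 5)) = w - 7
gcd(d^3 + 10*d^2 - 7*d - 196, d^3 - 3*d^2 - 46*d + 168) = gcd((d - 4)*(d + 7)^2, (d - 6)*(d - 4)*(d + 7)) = d^2 + 3*d - 28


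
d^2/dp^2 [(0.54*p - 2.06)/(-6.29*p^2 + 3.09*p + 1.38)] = ((0.54*p - 2.06)*(12.58*p - 3.09)*(25.16*p - 6.18) + (20.3796*p - 29.252)*(-6.29*p^2 + 3.09*p + 1.38))/(-6.29*p^2 + 3.09*p + 1.38)^3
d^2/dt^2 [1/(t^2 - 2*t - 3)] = 2*(t^2 - 2*t - 4*(t - 1)^2 - 3)/(-t^2 + 2*t + 3)^3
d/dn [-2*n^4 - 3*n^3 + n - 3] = -8*n^3 - 9*n^2 + 1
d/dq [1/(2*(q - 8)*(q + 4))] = (2 - q)/(q^4 - 8*q^3 - 48*q^2 + 256*q + 1024)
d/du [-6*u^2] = -12*u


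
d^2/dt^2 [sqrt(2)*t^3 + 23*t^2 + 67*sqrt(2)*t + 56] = 6*sqrt(2)*t + 46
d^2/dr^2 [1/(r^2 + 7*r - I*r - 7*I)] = 2*(-r^2 - 7*r + I*r + (2*r + 7 - I)^2 + 7*I)/(r^2 + 7*r - I*r - 7*I)^3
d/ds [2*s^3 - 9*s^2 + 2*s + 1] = 6*s^2 - 18*s + 2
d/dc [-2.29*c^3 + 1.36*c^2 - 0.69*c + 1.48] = -6.87*c^2 + 2.72*c - 0.69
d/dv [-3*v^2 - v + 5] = -6*v - 1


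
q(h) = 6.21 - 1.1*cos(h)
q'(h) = 1.1*sin(h)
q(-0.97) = 5.59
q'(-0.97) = -0.91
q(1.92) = 6.59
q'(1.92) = 1.03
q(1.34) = 5.96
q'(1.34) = 1.07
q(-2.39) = 7.01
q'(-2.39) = -0.75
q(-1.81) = 6.47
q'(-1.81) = -1.07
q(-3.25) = 7.30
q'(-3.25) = 0.12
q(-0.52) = 5.26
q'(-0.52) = -0.55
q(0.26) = 5.15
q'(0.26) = 0.28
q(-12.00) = 5.28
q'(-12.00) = 0.59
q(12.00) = 5.28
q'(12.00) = -0.59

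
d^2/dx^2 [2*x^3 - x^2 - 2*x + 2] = 12*x - 2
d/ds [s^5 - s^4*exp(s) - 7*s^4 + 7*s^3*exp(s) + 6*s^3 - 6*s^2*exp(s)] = s*(-s^3*exp(s) + 5*s^3 + 3*s^2*exp(s) - 28*s^2 + 15*s*exp(s) + 18*s - 12*exp(s))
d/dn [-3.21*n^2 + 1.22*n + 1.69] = 1.22 - 6.42*n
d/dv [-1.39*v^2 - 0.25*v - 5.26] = -2.78*v - 0.25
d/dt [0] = 0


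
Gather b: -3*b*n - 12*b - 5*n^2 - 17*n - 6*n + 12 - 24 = b*(-3*n - 12) - 5*n^2 - 23*n - 12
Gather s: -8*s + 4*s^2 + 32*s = 4*s^2 + 24*s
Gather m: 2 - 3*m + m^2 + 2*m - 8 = m^2 - m - 6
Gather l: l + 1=l + 1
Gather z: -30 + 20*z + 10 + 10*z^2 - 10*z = 10*z^2 + 10*z - 20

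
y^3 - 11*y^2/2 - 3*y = y*(y - 6)*(y + 1/2)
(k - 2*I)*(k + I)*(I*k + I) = I*k^3 + k^2 + I*k^2 + k + 2*I*k + 2*I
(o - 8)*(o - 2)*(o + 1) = o^3 - 9*o^2 + 6*o + 16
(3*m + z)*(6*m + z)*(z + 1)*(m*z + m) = 18*m^3*z^2 + 36*m^3*z + 18*m^3 + 9*m^2*z^3 + 18*m^2*z^2 + 9*m^2*z + m*z^4 + 2*m*z^3 + m*z^2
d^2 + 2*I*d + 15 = (d - 3*I)*(d + 5*I)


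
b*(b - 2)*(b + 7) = b^3 + 5*b^2 - 14*b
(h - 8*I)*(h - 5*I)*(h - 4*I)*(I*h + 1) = I*h^4 + 18*h^3 - 109*I*h^2 - 252*h + 160*I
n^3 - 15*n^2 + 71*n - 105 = (n - 7)*(n - 5)*(n - 3)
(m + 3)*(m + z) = m^2 + m*z + 3*m + 3*z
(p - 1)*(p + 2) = p^2 + p - 2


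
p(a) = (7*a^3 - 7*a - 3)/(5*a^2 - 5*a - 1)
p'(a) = (5 - 10*a)*(7*a^3 - 7*a - 3)/(5*a^2 - 5*a - 1)^2 + (21*a^2 - 7)/(5*a^2 - 5*a - 1)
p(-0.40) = -0.36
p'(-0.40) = -3.82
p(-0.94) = -0.28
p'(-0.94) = 0.94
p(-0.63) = -0.08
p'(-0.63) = 0.10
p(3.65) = 6.58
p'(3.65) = 1.38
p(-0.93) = -0.27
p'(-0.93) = 0.92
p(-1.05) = -0.38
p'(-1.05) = 1.04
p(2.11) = 4.48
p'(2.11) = 1.34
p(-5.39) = -6.20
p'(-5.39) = 1.39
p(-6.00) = -7.05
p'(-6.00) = 1.39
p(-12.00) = -15.42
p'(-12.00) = 1.40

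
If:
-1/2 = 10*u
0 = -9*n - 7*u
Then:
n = 7/180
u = -1/20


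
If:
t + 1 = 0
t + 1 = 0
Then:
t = -1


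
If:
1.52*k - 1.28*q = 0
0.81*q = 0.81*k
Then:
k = 0.00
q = 0.00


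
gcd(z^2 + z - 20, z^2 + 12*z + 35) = z + 5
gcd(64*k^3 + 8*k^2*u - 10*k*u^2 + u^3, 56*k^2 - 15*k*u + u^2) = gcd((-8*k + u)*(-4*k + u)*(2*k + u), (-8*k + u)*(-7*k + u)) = -8*k + u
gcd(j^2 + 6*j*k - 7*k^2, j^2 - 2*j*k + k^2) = j - k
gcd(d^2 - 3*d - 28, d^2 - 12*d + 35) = d - 7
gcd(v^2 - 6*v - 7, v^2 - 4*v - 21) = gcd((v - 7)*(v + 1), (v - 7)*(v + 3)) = v - 7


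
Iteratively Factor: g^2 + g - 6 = (g + 3)*(g - 2)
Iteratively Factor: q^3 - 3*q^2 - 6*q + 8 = (q - 4)*(q^2 + q - 2) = (q - 4)*(q - 1)*(q + 2)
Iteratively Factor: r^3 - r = (r)*(r^2 - 1) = r*(r + 1)*(r - 1)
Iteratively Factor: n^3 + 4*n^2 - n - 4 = (n + 1)*(n^2 + 3*n - 4) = (n + 1)*(n + 4)*(n - 1)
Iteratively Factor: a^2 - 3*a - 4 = (a - 4)*(a + 1)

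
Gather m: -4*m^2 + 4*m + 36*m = -4*m^2 + 40*m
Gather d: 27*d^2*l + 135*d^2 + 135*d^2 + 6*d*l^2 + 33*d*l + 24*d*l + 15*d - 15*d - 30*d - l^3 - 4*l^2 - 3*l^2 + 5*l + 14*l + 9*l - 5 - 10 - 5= d^2*(27*l + 270) + d*(6*l^2 + 57*l - 30) - l^3 - 7*l^2 + 28*l - 20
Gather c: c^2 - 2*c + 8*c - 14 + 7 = c^2 + 6*c - 7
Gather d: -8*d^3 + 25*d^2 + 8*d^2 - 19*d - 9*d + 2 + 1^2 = -8*d^3 + 33*d^2 - 28*d + 3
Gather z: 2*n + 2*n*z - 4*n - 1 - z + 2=-2*n + z*(2*n - 1) + 1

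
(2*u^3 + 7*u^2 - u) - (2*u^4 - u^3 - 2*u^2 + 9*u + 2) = -2*u^4 + 3*u^3 + 9*u^2 - 10*u - 2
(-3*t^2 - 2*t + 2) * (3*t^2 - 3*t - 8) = -9*t^4 + 3*t^3 + 36*t^2 + 10*t - 16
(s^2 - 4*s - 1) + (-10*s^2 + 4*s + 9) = 8 - 9*s^2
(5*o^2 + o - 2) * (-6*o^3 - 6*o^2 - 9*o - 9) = -30*o^5 - 36*o^4 - 39*o^3 - 42*o^2 + 9*o + 18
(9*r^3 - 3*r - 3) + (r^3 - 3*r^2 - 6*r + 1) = 10*r^3 - 3*r^2 - 9*r - 2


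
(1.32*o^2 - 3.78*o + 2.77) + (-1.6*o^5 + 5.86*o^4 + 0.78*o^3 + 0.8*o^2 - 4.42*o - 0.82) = -1.6*o^5 + 5.86*o^4 + 0.78*o^3 + 2.12*o^2 - 8.2*o + 1.95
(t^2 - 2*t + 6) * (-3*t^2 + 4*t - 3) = -3*t^4 + 10*t^3 - 29*t^2 + 30*t - 18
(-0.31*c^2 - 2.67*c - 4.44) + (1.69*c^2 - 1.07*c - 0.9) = 1.38*c^2 - 3.74*c - 5.34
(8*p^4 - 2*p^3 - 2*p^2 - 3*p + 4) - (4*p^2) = 8*p^4 - 2*p^3 - 6*p^2 - 3*p + 4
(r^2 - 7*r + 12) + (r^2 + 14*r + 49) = 2*r^2 + 7*r + 61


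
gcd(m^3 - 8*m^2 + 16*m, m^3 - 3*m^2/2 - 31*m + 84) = m - 4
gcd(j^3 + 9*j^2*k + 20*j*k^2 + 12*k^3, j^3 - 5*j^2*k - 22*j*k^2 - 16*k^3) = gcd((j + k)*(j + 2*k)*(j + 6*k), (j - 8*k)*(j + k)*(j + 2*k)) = j^2 + 3*j*k + 2*k^2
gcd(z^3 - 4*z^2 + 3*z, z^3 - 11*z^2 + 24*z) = z^2 - 3*z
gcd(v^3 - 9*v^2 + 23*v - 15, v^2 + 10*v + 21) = 1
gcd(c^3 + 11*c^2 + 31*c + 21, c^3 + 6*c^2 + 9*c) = c + 3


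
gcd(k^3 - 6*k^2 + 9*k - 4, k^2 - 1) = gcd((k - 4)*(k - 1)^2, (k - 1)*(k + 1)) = k - 1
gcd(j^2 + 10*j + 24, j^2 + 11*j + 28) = j + 4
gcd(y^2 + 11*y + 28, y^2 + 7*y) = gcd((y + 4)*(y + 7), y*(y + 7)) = y + 7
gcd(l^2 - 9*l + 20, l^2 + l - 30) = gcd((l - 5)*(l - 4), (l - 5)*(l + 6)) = l - 5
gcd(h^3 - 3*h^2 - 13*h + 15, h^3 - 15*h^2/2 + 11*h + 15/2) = h - 5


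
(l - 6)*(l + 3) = l^2 - 3*l - 18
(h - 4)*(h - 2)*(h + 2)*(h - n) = h^4 - h^3*n - 4*h^3 + 4*h^2*n - 4*h^2 + 4*h*n + 16*h - 16*n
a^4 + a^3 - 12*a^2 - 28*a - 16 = (a - 4)*(a + 1)*(a + 2)^2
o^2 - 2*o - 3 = (o - 3)*(o + 1)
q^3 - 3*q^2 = q^2*(q - 3)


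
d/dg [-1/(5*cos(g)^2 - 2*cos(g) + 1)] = 2*(1 - 5*cos(g))*sin(g)/(5*cos(g)^2 - 2*cos(g) + 1)^2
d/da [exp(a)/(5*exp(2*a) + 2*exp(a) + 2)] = (2 - 5*exp(2*a))*exp(a)/(25*exp(4*a) + 20*exp(3*a) + 24*exp(2*a) + 8*exp(a) + 4)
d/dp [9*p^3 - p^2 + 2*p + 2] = 27*p^2 - 2*p + 2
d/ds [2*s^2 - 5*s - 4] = 4*s - 5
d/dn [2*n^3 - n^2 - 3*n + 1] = 6*n^2 - 2*n - 3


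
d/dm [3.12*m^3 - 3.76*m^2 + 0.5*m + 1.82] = 9.36*m^2 - 7.52*m + 0.5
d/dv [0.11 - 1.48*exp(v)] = -1.48*exp(v)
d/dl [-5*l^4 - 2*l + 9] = -20*l^3 - 2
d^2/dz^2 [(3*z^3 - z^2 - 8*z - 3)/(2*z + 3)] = 6*(4*z^3 + 18*z^2 + 27*z + 9)/(8*z^3 + 36*z^2 + 54*z + 27)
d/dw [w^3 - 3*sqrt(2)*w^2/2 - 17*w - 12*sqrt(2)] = 3*w^2 - 3*sqrt(2)*w - 17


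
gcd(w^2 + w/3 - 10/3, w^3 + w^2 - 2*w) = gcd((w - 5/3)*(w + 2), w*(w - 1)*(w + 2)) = w + 2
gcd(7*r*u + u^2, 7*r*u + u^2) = 7*r*u + u^2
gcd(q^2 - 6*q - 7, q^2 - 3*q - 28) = q - 7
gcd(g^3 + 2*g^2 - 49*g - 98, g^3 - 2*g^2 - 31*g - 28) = g - 7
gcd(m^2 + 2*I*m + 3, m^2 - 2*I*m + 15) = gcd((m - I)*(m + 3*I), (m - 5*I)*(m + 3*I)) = m + 3*I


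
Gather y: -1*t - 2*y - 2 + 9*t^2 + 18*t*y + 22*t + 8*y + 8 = 9*t^2 + 21*t + y*(18*t + 6) + 6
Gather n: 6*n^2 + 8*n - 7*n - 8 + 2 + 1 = 6*n^2 + n - 5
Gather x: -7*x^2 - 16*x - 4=-7*x^2 - 16*x - 4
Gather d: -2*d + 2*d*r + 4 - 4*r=d*(2*r - 2) - 4*r + 4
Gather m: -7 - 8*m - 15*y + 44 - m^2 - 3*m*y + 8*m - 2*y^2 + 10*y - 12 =-m^2 - 3*m*y - 2*y^2 - 5*y + 25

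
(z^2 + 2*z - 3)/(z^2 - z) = (z + 3)/z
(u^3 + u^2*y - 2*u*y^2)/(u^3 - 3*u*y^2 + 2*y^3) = u/(u - y)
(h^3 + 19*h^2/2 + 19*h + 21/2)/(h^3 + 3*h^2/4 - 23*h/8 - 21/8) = 4*(h + 7)/(4*h - 7)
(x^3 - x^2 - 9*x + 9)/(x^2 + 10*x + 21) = (x^2 - 4*x + 3)/(x + 7)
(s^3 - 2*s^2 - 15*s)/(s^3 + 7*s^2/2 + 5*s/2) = 2*(s^2 - 2*s - 15)/(2*s^2 + 7*s + 5)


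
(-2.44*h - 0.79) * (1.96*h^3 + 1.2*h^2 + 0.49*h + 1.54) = -4.7824*h^4 - 4.4764*h^3 - 2.1436*h^2 - 4.1447*h - 1.2166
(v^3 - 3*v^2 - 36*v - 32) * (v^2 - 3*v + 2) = v^5 - 6*v^4 - 25*v^3 + 70*v^2 + 24*v - 64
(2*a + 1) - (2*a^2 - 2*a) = -2*a^2 + 4*a + 1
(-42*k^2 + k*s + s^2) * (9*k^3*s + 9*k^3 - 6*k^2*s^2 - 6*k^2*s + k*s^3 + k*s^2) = -378*k^5*s - 378*k^5 + 261*k^4*s^2 + 261*k^4*s - 39*k^3*s^3 - 39*k^3*s^2 - 5*k^2*s^4 - 5*k^2*s^3 + k*s^5 + k*s^4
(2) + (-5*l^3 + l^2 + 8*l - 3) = -5*l^3 + l^2 + 8*l - 1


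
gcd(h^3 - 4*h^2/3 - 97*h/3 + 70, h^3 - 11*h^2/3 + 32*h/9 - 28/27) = h - 7/3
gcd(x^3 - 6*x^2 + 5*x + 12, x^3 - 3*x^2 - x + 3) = x^2 - 2*x - 3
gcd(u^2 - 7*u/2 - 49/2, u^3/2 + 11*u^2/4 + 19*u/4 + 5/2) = 1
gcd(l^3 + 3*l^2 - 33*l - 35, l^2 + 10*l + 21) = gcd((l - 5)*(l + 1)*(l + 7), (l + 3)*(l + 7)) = l + 7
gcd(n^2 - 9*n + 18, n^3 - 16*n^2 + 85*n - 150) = n - 6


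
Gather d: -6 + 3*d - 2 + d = 4*d - 8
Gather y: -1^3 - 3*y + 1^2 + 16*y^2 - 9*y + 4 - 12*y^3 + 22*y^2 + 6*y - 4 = -12*y^3 + 38*y^2 - 6*y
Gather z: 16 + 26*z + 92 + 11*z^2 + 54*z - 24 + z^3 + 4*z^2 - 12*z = z^3 + 15*z^2 + 68*z + 84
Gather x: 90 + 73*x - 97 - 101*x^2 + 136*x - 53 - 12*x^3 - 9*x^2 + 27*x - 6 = -12*x^3 - 110*x^2 + 236*x - 66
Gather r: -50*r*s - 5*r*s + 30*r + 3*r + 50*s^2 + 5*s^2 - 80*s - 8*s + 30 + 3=r*(33 - 55*s) + 55*s^2 - 88*s + 33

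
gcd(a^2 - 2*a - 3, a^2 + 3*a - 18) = a - 3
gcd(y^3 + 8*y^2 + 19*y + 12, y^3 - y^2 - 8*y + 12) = y + 3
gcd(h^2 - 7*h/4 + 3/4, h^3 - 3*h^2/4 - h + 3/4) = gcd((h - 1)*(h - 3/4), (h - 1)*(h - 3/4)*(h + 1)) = h^2 - 7*h/4 + 3/4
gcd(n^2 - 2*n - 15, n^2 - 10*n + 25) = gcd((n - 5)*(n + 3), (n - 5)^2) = n - 5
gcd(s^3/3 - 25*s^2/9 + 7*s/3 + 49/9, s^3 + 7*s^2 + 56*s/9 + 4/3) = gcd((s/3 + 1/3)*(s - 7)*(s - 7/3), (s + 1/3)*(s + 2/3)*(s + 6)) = 1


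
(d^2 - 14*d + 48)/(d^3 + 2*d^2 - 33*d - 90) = (d - 8)/(d^2 + 8*d + 15)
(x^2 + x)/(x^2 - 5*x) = (x + 1)/(x - 5)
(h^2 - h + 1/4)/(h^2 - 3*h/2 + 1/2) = (h - 1/2)/(h - 1)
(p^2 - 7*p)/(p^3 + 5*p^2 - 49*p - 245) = p/(p^2 + 12*p + 35)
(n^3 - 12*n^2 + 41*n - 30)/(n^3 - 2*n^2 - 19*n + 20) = (n - 6)/(n + 4)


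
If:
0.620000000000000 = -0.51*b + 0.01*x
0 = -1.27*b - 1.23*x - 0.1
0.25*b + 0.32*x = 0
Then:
No Solution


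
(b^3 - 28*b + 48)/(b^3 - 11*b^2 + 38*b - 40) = (b + 6)/(b - 5)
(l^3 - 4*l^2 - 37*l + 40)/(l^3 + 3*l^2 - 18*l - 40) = (l^2 - 9*l + 8)/(l^2 - 2*l - 8)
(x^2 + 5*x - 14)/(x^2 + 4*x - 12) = (x + 7)/(x + 6)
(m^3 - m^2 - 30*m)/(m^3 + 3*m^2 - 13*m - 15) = m*(m - 6)/(m^2 - 2*m - 3)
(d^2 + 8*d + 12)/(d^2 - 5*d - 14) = (d + 6)/(d - 7)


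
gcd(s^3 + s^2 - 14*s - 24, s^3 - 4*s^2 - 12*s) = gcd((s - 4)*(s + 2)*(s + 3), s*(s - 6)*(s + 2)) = s + 2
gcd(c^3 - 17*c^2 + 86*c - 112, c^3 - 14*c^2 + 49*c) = c - 7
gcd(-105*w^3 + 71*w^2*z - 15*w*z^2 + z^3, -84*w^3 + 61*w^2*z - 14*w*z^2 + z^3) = 21*w^2 - 10*w*z + z^2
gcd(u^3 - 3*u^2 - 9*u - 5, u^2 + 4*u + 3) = u + 1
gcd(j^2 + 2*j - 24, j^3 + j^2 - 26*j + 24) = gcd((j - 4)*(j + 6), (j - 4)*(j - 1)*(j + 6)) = j^2 + 2*j - 24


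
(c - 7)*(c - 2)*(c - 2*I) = c^3 - 9*c^2 - 2*I*c^2 + 14*c + 18*I*c - 28*I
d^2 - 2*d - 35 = (d - 7)*(d + 5)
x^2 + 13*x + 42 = (x + 6)*(x + 7)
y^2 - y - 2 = (y - 2)*(y + 1)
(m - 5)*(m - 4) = m^2 - 9*m + 20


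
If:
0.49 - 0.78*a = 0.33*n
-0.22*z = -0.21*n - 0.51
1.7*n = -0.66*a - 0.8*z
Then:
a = 1.07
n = -1.04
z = 1.33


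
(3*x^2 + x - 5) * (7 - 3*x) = -9*x^3 + 18*x^2 + 22*x - 35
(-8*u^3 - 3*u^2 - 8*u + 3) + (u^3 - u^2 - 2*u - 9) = -7*u^3 - 4*u^2 - 10*u - 6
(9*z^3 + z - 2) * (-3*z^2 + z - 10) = -27*z^5 + 9*z^4 - 93*z^3 + 7*z^2 - 12*z + 20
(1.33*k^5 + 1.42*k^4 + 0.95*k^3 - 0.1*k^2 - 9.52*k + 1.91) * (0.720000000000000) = 0.9576*k^5 + 1.0224*k^4 + 0.684*k^3 - 0.072*k^2 - 6.8544*k + 1.3752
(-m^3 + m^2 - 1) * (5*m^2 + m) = -5*m^5 + 4*m^4 + m^3 - 5*m^2 - m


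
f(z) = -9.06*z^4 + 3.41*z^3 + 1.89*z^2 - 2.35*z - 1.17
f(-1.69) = -82.17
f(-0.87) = -5.13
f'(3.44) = -1343.53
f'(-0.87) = 25.97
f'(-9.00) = 27211.22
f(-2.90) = -702.42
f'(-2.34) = 509.16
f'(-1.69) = 195.40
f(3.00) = -633.00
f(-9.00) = -61755.48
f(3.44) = -1116.78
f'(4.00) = -2142.91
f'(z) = -36.24*z^3 + 10.23*z^2 + 3.78*z - 2.35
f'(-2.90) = 956.58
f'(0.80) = -11.33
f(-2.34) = -300.65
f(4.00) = -2081.45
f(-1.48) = -48.08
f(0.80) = -3.81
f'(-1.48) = 131.95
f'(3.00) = -877.42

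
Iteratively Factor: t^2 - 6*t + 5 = (t - 1)*(t - 5)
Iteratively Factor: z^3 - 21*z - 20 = (z + 4)*(z^2 - 4*z - 5) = (z - 5)*(z + 4)*(z + 1)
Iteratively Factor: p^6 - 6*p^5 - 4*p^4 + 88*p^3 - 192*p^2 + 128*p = (p - 2)*(p^5 - 4*p^4 - 12*p^3 + 64*p^2 - 64*p) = (p - 2)^2*(p^4 - 2*p^3 - 16*p^2 + 32*p) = p*(p - 2)^2*(p^3 - 2*p^2 - 16*p + 32) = p*(p - 2)^2*(p + 4)*(p^2 - 6*p + 8) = p*(p - 2)^3*(p + 4)*(p - 4)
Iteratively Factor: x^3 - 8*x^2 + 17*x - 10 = (x - 5)*(x^2 - 3*x + 2) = (x - 5)*(x - 1)*(x - 2)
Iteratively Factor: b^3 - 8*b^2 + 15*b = (b)*(b^2 - 8*b + 15) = b*(b - 5)*(b - 3)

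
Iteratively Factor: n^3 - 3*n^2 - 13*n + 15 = (n + 3)*(n^2 - 6*n + 5) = (n - 5)*(n + 3)*(n - 1)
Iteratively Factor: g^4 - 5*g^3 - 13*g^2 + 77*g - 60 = (g - 5)*(g^3 - 13*g + 12) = (g - 5)*(g - 3)*(g^2 + 3*g - 4) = (g - 5)*(g - 3)*(g - 1)*(g + 4)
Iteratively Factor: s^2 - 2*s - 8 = (s - 4)*(s + 2)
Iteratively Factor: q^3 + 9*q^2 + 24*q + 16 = (q + 1)*(q^2 + 8*q + 16) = (q + 1)*(q + 4)*(q + 4)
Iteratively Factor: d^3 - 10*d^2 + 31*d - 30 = (d - 2)*(d^2 - 8*d + 15) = (d - 5)*(d - 2)*(d - 3)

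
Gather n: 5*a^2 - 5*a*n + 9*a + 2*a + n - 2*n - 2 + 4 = 5*a^2 + 11*a + n*(-5*a - 1) + 2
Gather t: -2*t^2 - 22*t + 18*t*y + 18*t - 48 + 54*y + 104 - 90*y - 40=-2*t^2 + t*(18*y - 4) - 36*y + 16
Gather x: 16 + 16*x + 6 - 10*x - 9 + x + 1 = 7*x + 14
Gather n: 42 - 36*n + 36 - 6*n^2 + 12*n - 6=-6*n^2 - 24*n + 72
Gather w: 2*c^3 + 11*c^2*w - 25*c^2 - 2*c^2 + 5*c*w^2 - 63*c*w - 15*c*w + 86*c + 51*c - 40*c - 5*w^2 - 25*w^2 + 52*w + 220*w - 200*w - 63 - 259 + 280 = 2*c^3 - 27*c^2 + 97*c + w^2*(5*c - 30) + w*(11*c^2 - 78*c + 72) - 42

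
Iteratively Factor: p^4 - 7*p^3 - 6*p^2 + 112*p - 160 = (p - 5)*(p^3 - 2*p^2 - 16*p + 32) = (p - 5)*(p - 4)*(p^2 + 2*p - 8) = (p - 5)*(p - 4)*(p - 2)*(p + 4)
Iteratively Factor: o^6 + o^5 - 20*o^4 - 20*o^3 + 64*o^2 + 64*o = (o + 4)*(o^5 - 3*o^4 - 8*o^3 + 12*o^2 + 16*o) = (o - 4)*(o + 4)*(o^4 + o^3 - 4*o^2 - 4*o) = o*(o - 4)*(o + 4)*(o^3 + o^2 - 4*o - 4) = o*(o - 4)*(o - 2)*(o + 4)*(o^2 + 3*o + 2) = o*(o - 4)*(o - 2)*(o + 1)*(o + 4)*(o + 2)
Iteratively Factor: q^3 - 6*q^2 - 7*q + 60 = (q - 4)*(q^2 - 2*q - 15) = (q - 5)*(q - 4)*(q + 3)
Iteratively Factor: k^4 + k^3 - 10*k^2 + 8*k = (k - 2)*(k^3 + 3*k^2 - 4*k) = k*(k - 2)*(k^2 + 3*k - 4) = k*(k - 2)*(k + 4)*(k - 1)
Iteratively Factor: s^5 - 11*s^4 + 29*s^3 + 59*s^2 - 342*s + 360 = (s - 5)*(s^4 - 6*s^3 - s^2 + 54*s - 72) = (s - 5)*(s - 4)*(s^3 - 2*s^2 - 9*s + 18) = (s - 5)*(s - 4)*(s - 3)*(s^2 + s - 6) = (s - 5)*(s - 4)*(s - 3)*(s + 3)*(s - 2)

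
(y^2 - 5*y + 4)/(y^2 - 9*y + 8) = (y - 4)/(y - 8)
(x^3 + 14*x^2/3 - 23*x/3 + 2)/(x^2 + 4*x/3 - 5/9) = 3*(x^2 + 5*x - 6)/(3*x + 5)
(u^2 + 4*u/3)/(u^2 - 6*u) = (u + 4/3)/(u - 6)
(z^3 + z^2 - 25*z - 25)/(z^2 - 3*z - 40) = (z^2 - 4*z - 5)/(z - 8)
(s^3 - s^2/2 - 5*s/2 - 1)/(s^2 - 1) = (s^2 - 3*s/2 - 1)/(s - 1)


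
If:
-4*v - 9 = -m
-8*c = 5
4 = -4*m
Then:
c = -5/8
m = -1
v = -5/2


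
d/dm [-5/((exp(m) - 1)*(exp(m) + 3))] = 5*(exp(m) + 1)/(2*(exp(m) + 3)^2*sinh(m/2)^2)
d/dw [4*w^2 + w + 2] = 8*w + 1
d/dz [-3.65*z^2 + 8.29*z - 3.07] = 8.29 - 7.3*z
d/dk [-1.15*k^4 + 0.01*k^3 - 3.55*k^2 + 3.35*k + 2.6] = -4.6*k^3 + 0.03*k^2 - 7.1*k + 3.35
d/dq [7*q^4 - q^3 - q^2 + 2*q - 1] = 28*q^3 - 3*q^2 - 2*q + 2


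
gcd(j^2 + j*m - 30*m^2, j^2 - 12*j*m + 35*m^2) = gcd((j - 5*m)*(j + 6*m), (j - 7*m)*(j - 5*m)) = j - 5*m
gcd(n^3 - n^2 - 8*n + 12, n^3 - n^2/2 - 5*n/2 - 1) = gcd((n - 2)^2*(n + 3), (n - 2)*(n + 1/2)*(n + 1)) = n - 2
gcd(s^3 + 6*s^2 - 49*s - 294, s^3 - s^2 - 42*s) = s^2 - s - 42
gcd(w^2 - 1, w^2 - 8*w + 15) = 1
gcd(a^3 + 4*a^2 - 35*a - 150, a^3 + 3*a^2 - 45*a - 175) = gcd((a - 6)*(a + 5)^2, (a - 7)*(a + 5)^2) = a^2 + 10*a + 25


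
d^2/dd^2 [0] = 0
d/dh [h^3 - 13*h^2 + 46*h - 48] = 3*h^2 - 26*h + 46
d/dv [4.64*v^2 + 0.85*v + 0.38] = 9.28*v + 0.85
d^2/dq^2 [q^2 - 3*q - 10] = 2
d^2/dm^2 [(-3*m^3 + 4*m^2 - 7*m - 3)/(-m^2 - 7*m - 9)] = 2*(155*m^3 + 684*m^2 + 603*m - 645)/(m^6 + 21*m^5 + 174*m^4 + 721*m^3 + 1566*m^2 + 1701*m + 729)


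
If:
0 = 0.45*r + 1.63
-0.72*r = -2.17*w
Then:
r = -3.62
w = -1.20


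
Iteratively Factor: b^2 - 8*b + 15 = (b - 3)*(b - 5)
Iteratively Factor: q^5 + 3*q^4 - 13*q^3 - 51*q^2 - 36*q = (q)*(q^4 + 3*q^3 - 13*q^2 - 51*q - 36) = q*(q + 1)*(q^3 + 2*q^2 - 15*q - 36) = q*(q - 4)*(q + 1)*(q^2 + 6*q + 9) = q*(q - 4)*(q + 1)*(q + 3)*(q + 3)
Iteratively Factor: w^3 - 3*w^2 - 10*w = (w + 2)*(w^2 - 5*w) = w*(w + 2)*(w - 5)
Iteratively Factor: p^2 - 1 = (p + 1)*(p - 1)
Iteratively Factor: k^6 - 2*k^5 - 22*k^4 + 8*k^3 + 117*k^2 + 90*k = (k + 2)*(k^5 - 4*k^4 - 14*k^3 + 36*k^2 + 45*k) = (k + 1)*(k + 2)*(k^4 - 5*k^3 - 9*k^2 + 45*k) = (k - 3)*(k + 1)*(k + 2)*(k^3 - 2*k^2 - 15*k) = (k - 3)*(k + 1)*(k + 2)*(k + 3)*(k^2 - 5*k) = (k - 5)*(k - 3)*(k + 1)*(k + 2)*(k + 3)*(k)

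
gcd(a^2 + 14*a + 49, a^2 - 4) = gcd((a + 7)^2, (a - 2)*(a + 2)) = 1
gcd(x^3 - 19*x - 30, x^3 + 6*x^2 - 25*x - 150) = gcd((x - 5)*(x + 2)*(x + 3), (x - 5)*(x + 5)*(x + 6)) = x - 5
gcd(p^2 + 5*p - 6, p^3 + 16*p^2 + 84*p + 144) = p + 6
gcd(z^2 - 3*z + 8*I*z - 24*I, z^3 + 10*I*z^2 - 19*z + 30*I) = 1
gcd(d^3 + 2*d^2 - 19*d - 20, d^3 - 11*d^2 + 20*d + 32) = d^2 - 3*d - 4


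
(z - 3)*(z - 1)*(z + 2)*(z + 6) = z^4 + 4*z^3 - 17*z^2 - 24*z + 36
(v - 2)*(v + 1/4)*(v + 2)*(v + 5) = v^4 + 21*v^3/4 - 11*v^2/4 - 21*v - 5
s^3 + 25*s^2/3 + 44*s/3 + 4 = (s + 1/3)*(s + 2)*(s + 6)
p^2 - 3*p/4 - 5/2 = (p - 2)*(p + 5/4)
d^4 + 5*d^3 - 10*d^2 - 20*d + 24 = (d - 2)*(d - 1)*(d + 2)*(d + 6)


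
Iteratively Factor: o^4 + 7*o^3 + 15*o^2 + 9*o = (o)*(o^3 + 7*o^2 + 15*o + 9) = o*(o + 3)*(o^2 + 4*o + 3) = o*(o + 1)*(o + 3)*(o + 3)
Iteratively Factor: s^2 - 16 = (s - 4)*(s + 4)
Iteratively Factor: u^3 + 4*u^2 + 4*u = (u)*(u^2 + 4*u + 4) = u*(u + 2)*(u + 2)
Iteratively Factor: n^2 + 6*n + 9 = (n + 3)*(n + 3)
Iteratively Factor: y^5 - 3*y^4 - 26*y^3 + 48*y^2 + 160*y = (y - 4)*(y^4 + y^3 - 22*y^2 - 40*y) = (y - 4)*(y + 4)*(y^3 - 3*y^2 - 10*y) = (y - 5)*(y - 4)*(y + 4)*(y^2 + 2*y) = (y - 5)*(y - 4)*(y + 2)*(y + 4)*(y)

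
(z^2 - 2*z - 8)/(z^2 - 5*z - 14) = (z - 4)/(z - 7)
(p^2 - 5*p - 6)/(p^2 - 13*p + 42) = (p + 1)/(p - 7)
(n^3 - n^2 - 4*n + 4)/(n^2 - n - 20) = (-n^3 + n^2 + 4*n - 4)/(-n^2 + n + 20)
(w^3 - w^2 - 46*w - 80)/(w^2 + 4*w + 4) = (w^2 - 3*w - 40)/(w + 2)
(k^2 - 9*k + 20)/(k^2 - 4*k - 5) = (k - 4)/(k + 1)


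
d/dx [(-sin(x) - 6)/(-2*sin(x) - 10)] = -cos(x)/(2*(sin(x) + 5)^2)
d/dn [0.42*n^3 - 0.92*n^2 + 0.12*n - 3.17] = 1.26*n^2 - 1.84*n + 0.12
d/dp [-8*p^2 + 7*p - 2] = 7 - 16*p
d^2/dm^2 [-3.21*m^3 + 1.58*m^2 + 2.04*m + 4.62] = 3.16 - 19.26*m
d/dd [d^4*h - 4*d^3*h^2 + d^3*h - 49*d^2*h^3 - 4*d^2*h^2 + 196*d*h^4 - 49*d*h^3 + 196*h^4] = h*(4*d^3 - 12*d^2*h + 3*d^2 - 98*d*h^2 - 8*d*h + 196*h^3 - 49*h^2)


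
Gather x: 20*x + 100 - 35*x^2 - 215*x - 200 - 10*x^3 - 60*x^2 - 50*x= -10*x^3 - 95*x^2 - 245*x - 100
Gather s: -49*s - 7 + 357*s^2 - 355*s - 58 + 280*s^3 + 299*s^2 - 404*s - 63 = 280*s^3 + 656*s^2 - 808*s - 128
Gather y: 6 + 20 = 26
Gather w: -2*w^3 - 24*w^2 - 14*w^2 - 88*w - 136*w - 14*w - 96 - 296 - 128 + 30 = -2*w^3 - 38*w^2 - 238*w - 490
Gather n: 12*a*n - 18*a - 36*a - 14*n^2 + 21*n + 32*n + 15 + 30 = -54*a - 14*n^2 + n*(12*a + 53) + 45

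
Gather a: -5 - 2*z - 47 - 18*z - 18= -20*z - 70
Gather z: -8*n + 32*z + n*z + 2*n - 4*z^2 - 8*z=-6*n - 4*z^2 + z*(n + 24)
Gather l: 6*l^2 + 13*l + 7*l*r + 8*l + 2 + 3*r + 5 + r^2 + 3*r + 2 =6*l^2 + l*(7*r + 21) + r^2 + 6*r + 9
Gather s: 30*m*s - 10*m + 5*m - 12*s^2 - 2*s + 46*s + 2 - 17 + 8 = -5*m - 12*s^2 + s*(30*m + 44) - 7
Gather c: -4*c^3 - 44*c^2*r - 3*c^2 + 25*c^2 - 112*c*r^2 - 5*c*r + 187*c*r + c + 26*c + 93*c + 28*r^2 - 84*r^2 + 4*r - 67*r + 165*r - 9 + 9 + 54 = -4*c^3 + c^2*(22 - 44*r) + c*(-112*r^2 + 182*r + 120) - 56*r^2 + 102*r + 54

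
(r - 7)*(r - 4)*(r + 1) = r^3 - 10*r^2 + 17*r + 28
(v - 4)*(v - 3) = v^2 - 7*v + 12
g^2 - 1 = (g - 1)*(g + 1)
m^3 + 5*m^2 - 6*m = m*(m - 1)*(m + 6)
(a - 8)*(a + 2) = a^2 - 6*a - 16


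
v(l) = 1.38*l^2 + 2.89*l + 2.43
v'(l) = 2.76*l + 2.89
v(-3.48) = 9.09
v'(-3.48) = -6.71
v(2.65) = 19.78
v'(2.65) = 10.20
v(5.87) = 66.94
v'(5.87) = 19.09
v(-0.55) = 1.26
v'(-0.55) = 1.37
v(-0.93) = 0.94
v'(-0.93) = 0.32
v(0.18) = 2.99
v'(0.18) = 3.39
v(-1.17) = 0.94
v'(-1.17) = -0.34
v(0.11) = 2.76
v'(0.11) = 3.19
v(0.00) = 2.43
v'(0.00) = 2.89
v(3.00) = 23.52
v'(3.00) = 11.17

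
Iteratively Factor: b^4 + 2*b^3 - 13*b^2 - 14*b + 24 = (b + 2)*(b^3 - 13*b + 12) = (b - 3)*(b + 2)*(b^2 + 3*b - 4) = (b - 3)*(b - 1)*(b + 2)*(b + 4)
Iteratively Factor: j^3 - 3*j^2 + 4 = (j - 2)*(j^2 - j - 2) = (j - 2)*(j + 1)*(j - 2)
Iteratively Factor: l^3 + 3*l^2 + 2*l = (l + 1)*(l^2 + 2*l) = (l + 1)*(l + 2)*(l)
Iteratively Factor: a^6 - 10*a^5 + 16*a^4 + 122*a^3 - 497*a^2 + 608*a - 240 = (a - 3)*(a^5 - 7*a^4 - 5*a^3 + 107*a^2 - 176*a + 80) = (a - 3)*(a - 1)*(a^4 - 6*a^3 - 11*a^2 + 96*a - 80) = (a - 5)*(a - 3)*(a - 1)*(a^3 - a^2 - 16*a + 16) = (a - 5)*(a - 3)*(a - 1)*(a + 4)*(a^2 - 5*a + 4) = (a - 5)*(a - 4)*(a - 3)*(a - 1)*(a + 4)*(a - 1)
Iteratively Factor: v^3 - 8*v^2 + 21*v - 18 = (v - 3)*(v^2 - 5*v + 6) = (v - 3)*(v - 2)*(v - 3)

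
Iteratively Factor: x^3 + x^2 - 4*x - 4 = (x + 1)*(x^2 - 4) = (x - 2)*(x + 1)*(x + 2)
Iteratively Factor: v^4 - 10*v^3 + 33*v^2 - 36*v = (v - 4)*(v^3 - 6*v^2 + 9*v) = (v - 4)*(v - 3)*(v^2 - 3*v) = v*(v - 4)*(v - 3)*(v - 3)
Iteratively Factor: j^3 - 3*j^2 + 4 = (j - 2)*(j^2 - j - 2) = (j - 2)*(j + 1)*(j - 2)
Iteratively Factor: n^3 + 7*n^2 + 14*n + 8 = (n + 2)*(n^2 + 5*n + 4) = (n + 2)*(n + 4)*(n + 1)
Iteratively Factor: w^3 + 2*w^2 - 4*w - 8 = (w + 2)*(w^2 - 4) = (w + 2)^2*(w - 2)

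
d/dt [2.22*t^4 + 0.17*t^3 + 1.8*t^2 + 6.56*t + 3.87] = 8.88*t^3 + 0.51*t^2 + 3.6*t + 6.56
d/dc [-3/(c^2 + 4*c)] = 6*(c + 2)/(c^2*(c + 4)^2)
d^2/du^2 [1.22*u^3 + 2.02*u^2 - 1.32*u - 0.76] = 7.32*u + 4.04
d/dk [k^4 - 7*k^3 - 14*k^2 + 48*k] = 4*k^3 - 21*k^2 - 28*k + 48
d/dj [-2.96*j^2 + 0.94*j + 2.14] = 0.94 - 5.92*j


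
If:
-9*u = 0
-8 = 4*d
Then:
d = -2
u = 0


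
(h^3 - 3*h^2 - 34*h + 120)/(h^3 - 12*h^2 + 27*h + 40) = (h^2 + 2*h - 24)/(h^2 - 7*h - 8)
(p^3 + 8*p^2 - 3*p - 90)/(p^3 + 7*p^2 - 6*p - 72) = (p + 5)/(p + 4)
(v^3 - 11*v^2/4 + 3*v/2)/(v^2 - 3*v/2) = (4*v^2 - 11*v + 6)/(2*(2*v - 3))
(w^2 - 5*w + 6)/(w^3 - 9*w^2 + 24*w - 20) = (w - 3)/(w^2 - 7*w + 10)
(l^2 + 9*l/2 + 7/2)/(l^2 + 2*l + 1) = (l + 7/2)/(l + 1)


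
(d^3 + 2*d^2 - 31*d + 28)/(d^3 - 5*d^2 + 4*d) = (d + 7)/d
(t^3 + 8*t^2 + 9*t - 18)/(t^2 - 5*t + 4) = (t^2 + 9*t + 18)/(t - 4)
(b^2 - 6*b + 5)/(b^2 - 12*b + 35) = (b - 1)/(b - 7)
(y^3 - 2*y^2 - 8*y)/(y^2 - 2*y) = (y^2 - 2*y - 8)/(y - 2)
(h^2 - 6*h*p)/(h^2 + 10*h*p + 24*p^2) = h*(h - 6*p)/(h^2 + 10*h*p + 24*p^2)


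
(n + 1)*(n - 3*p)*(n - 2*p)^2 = n^4 - 7*n^3*p + n^3 + 16*n^2*p^2 - 7*n^2*p - 12*n*p^3 + 16*n*p^2 - 12*p^3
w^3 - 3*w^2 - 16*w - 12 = (w - 6)*(w + 1)*(w + 2)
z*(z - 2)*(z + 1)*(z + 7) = z^4 + 6*z^3 - 9*z^2 - 14*z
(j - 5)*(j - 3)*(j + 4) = j^3 - 4*j^2 - 17*j + 60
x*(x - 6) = x^2 - 6*x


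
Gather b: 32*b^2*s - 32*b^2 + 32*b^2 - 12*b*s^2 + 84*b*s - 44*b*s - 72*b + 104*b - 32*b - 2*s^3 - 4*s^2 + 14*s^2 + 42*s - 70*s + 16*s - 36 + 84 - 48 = 32*b^2*s + b*(-12*s^2 + 40*s) - 2*s^3 + 10*s^2 - 12*s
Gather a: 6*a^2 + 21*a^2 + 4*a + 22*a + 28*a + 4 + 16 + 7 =27*a^2 + 54*a + 27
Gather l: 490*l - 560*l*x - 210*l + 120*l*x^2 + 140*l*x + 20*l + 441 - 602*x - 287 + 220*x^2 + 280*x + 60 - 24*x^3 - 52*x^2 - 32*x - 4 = l*(120*x^2 - 420*x + 300) - 24*x^3 + 168*x^2 - 354*x + 210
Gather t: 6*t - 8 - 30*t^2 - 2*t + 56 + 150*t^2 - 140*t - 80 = 120*t^2 - 136*t - 32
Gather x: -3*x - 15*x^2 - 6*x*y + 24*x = -15*x^2 + x*(21 - 6*y)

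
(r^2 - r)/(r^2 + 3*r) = (r - 1)/(r + 3)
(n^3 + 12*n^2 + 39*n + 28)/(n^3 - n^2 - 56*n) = (n^2 + 5*n + 4)/(n*(n - 8))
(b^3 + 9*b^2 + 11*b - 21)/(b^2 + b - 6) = (b^2 + 6*b - 7)/(b - 2)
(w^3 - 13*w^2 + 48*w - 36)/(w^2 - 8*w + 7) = (w^2 - 12*w + 36)/(w - 7)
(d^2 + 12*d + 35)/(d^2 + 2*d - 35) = (d + 5)/(d - 5)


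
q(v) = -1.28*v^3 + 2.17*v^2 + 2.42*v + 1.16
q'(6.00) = -109.78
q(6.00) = -182.68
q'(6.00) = -109.78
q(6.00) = -182.68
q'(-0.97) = -5.40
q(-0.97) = 2.02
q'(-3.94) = -74.29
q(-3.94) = 103.60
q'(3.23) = -23.62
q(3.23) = -11.52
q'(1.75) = -1.74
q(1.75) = 5.18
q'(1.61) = -0.55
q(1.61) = 5.34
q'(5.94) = -107.29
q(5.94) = -176.17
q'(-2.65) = -36.05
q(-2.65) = 33.81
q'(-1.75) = -16.94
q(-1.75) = 10.43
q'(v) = -3.84*v^2 + 4.34*v + 2.42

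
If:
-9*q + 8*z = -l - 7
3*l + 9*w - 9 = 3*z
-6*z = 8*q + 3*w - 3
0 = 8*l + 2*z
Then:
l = 56/509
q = 203/509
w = 1247/1527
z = -224/509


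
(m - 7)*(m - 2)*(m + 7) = m^3 - 2*m^2 - 49*m + 98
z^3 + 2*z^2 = z^2*(z + 2)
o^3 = o^3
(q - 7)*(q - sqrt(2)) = q^2 - 7*q - sqrt(2)*q + 7*sqrt(2)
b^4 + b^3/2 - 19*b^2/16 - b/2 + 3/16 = (b - 1)*(b - 1/4)*(b + 3/4)*(b + 1)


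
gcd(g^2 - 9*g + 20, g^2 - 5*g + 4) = g - 4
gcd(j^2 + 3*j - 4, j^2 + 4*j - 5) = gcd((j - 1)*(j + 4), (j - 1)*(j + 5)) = j - 1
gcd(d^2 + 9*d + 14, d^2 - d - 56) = d + 7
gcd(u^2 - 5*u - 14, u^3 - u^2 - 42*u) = u - 7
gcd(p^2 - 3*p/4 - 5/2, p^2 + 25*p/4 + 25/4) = p + 5/4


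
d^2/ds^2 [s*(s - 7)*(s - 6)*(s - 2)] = 12*s^2 - 90*s + 136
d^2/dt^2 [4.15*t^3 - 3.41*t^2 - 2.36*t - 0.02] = 24.9*t - 6.82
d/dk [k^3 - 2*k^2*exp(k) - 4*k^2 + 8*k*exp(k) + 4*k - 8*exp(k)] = -2*k^2*exp(k) + 3*k^2 + 4*k*exp(k) - 8*k + 4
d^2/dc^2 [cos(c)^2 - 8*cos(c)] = 8*cos(c) - 2*cos(2*c)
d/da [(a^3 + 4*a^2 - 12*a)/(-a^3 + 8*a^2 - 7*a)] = 2*(6*a^2 - 19*a + 34)/(a^4 - 16*a^3 + 78*a^2 - 112*a + 49)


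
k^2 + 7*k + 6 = (k + 1)*(k + 6)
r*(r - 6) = r^2 - 6*r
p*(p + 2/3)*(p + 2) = p^3 + 8*p^2/3 + 4*p/3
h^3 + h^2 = h^2*(h + 1)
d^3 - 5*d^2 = d^2*(d - 5)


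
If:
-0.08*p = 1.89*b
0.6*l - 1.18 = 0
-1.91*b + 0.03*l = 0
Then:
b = 0.03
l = 1.97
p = -0.73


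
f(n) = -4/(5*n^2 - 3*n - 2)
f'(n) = -4*(3 - 10*n)/(5*n^2 - 3*n - 2)^2 = 4*(10*n - 3)/(-5*n^2 + 3*n + 2)^2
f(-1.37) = -0.35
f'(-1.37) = -0.51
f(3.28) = -0.10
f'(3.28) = 0.07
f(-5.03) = -0.03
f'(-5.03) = -0.01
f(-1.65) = -0.24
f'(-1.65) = -0.28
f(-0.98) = -0.70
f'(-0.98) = -1.55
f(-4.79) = -0.03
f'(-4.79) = -0.01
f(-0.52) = -4.39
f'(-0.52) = -39.44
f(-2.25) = -0.13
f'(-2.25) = -0.11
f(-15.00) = 0.00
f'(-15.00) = 0.00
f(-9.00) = -0.00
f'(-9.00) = 0.00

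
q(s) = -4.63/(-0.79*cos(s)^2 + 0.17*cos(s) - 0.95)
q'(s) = -4.63*(-1.58*sin(s)*cos(s) + 0.17*sin(s))/(-0.79*cos(s)^2 + 0.17*cos(s) - 0.95)^2 = (7.3154*cos(s) - 0.7871)*sin(s)/(0.79*cos(s)^2 - 0.17*cos(s) + 0.95)^2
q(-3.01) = 2.44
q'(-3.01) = 0.29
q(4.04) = 3.40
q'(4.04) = 2.25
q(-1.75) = 4.61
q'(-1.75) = 2.04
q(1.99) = 4.03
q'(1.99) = -2.60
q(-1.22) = 4.70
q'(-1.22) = -1.67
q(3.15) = 2.42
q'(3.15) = 0.02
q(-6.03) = 3.03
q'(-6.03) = 0.68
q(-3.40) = 2.50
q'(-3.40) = -0.59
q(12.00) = 3.38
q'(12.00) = -1.54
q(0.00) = 2.95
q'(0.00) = 0.00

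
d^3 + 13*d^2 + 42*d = d*(d + 6)*(d + 7)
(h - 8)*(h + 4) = h^2 - 4*h - 32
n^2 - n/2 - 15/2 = (n - 3)*(n + 5/2)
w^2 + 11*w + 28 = (w + 4)*(w + 7)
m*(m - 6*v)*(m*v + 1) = m^3*v - 6*m^2*v^2 + m^2 - 6*m*v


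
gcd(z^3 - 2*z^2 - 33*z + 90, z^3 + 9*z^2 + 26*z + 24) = 1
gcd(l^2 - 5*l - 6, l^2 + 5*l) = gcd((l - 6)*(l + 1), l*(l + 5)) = 1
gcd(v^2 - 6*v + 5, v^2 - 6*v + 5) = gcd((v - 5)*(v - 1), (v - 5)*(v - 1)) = v^2 - 6*v + 5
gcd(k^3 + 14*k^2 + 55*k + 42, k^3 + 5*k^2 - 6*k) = k + 6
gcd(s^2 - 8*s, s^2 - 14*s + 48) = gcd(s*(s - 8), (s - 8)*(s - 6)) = s - 8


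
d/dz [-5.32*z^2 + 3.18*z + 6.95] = 3.18 - 10.64*z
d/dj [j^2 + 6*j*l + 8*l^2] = 2*j + 6*l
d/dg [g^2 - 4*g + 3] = 2*g - 4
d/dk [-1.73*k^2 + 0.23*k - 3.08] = 0.23 - 3.46*k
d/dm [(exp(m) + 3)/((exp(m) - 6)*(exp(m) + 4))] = (-exp(2*m) - 6*exp(m) - 18)*exp(m)/(exp(4*m) - 4*exp(3*m) - 44*exp(2*m) + 96*exp(m) + 576)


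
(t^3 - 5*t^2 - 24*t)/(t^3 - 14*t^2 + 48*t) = (t + 3)/(t - 6)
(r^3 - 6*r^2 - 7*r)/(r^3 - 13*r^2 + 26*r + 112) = r*(r + 1)/(r^2 - 6*r - 16)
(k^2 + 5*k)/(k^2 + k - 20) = k/(k - 4)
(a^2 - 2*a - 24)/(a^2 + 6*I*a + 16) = (a^2 - 2*a - 24)/(a^2 + 6*I*a + 16)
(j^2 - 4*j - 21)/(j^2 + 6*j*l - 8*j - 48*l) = (j^2 - 4*j - 21)/(j^2 + 6*j*l - 8*j - 48*l)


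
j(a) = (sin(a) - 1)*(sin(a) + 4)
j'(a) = (sin(a) - 1)*cos(a) + (sin(a) + 4)*cos(a)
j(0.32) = -2.96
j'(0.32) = 3.44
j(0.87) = -1.12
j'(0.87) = 2.92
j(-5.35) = -0.94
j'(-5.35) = 2.74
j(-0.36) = -4.93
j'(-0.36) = 2.15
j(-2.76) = -4.98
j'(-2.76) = -2.09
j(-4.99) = -0.19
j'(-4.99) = 1.35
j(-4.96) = -0.15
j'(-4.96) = 1.21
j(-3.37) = -3.27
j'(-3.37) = -3.36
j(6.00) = -4.76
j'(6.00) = 2.34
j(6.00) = -4.76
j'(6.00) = 2.34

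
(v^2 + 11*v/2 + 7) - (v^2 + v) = 9*v/2 + 7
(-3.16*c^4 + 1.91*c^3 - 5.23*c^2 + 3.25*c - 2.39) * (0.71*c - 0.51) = -2.2436*c^5 + 2.9677*c^4 - 4.6874*c^3 + 4.9748*c^2 - 3.3544*c + 1.2189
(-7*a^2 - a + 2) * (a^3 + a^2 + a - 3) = -7*a^5 - 8*a^4 - 6*a^3 + 22*a^2 + 5*a - 6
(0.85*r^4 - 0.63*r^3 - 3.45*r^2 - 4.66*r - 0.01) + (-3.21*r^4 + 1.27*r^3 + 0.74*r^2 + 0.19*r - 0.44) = -2.36*r^4 + 0.64*r^3 - 2.71*r^2 - 4.47*r - 0.45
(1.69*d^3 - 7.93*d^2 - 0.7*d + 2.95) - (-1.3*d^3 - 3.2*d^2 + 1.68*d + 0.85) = 2.99*d^3 - 4.73*d^2 - 2.38*d + 2.1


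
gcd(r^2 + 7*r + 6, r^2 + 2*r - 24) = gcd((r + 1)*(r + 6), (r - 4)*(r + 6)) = r + 6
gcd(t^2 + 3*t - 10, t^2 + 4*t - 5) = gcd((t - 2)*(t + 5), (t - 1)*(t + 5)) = t + 5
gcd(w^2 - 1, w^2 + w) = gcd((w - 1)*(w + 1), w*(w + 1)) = w + 1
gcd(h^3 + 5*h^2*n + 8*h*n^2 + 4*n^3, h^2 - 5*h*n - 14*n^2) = h + 2*n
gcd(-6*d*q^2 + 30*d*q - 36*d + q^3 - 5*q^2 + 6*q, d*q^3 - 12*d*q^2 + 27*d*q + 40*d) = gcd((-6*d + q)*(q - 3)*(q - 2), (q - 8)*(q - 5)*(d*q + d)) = 1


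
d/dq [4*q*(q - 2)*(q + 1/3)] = 12*q^2 - 40*q/3 - 8/3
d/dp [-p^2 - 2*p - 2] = -2*p - 2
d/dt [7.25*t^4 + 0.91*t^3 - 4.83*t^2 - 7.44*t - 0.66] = 29.0*t^3 + 2.73*t^2 - 9.66*t - 7.44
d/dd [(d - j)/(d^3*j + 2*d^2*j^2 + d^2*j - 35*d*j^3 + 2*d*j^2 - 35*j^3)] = (d^3 + 2*d^2*j + d^2 - 35*d*j^2 + 2*d*j - 35*j^2 - (d - j)*(3*d^2 + 4*d*j + 2*d - 35*j^2 + 2*j))/(j*(d^3 + 2*d^2*j + d^2 - 35*d*j^2 + 2*d*j - 35*j^2)^2)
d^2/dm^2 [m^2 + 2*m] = 2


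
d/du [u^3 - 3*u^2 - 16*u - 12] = 3*u^2 - 6*u - 16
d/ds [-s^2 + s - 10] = 1 - 2*s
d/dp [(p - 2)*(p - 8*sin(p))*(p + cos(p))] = (2 - p)*(p - 8*sin(p))*(sin(p) - 1) + (2 - p)*(p + cos(p))*(8*cos(p) - 1) + (p - 8*sin(p))*(p + cos(p))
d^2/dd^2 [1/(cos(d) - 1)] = (sin(d)^2 - cos(d) + 1)/(cos(d) - 1)^3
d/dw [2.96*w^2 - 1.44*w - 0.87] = 5.92*w - 1.44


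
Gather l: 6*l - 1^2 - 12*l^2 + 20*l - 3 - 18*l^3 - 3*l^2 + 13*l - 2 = -18*l^3 - 15*l^2 + 39*l - 6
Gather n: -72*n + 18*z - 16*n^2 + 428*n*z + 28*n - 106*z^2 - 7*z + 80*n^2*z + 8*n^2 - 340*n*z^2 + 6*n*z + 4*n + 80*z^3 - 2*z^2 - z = n^2*(80*z - 8) + n*(-340*z^2 + 434*z - 40) + 80*z^3 - 108*z^2 + 10*z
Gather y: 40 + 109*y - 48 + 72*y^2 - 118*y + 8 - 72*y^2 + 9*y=0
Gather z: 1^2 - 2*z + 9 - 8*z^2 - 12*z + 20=-8*z^2 - 14*z + 30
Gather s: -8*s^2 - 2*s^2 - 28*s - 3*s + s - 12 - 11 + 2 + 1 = -10*s^2 - 30*s - 20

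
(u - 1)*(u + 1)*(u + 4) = u^3 + 4*u^2 - u - 4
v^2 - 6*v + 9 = (v - 3)^2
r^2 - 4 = (r - 2)*(r + 2)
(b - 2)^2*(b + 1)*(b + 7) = b^4 + 4*b^3 - 21*b^2 + 4*b + 28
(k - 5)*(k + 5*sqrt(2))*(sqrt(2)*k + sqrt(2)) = sqrt(2)*k^3 - 4*sqrt(2)*k^2 + 10*k^2 - 40*k - 5*sqrt(2)*k - 50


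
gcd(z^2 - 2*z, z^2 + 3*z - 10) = z - 2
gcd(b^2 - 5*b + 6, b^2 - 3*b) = b - 3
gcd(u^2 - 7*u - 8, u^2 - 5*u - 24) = u - 8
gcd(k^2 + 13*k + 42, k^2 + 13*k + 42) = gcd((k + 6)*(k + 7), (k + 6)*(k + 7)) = k^2 + 13*k + 42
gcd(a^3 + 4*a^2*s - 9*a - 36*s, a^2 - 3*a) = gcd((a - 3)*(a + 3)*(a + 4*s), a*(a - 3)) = a - 3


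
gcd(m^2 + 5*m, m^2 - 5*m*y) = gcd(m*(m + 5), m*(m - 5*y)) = m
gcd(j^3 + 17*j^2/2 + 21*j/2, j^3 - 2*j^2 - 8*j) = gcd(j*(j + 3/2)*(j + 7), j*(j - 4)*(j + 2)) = j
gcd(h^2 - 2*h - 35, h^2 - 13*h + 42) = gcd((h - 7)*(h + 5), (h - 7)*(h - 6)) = h - 7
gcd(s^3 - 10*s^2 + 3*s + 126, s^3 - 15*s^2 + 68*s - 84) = s^2 - 13*s + 42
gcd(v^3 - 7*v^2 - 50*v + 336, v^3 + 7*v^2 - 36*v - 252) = v^2 + v - 42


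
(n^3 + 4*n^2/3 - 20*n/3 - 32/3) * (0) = 0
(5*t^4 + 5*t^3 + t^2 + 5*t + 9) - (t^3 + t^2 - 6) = 5*t^4 + 4*t^3 + 5*t + 15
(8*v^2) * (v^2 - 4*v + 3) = 8*v^4 - 32*v^3 + 24*v^2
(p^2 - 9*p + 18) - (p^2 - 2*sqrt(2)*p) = -9*p + 2*sqrt(2)*p + 18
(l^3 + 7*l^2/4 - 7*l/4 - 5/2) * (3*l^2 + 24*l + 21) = 3*l^5 + 117*l^4/4 + 231*l^3/4 - 51*l^2/4 - 387*l/4 - 105/2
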